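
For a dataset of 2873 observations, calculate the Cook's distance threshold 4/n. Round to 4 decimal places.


The threshold is 4/n.
4/2873 = 0.0014.

0.0014


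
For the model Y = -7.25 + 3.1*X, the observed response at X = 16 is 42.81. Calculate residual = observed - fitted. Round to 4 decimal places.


Fitted value at X = 16 is yhat = -7.25 + 3.1*16 = 42.3500.
Residual = 42.81 - 42.3500 = 0.4600.

0.4600


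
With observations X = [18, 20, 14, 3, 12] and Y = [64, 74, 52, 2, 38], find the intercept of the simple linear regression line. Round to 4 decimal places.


Compute b1 = 4.2237 from the OLS formula.
With xbar = 13.4000 and ybar = 46.0000, the intercept is:
b0 = 46.0000 - 4.2237 * 13.4000 = -10.5982.

-10.5982


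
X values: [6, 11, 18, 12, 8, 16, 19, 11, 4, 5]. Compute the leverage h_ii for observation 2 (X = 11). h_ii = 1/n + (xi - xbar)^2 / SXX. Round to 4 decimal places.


Mean of X: xbar = 11.0000.
SXX = 258.0000.
For X = 11: h = 1/10 + (11 - 11.0000)^2/258.0000 = 0.1000.

0.1000


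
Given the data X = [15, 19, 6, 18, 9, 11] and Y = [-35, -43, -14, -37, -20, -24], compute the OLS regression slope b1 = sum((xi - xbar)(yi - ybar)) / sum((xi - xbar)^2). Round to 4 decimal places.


The sample means are xbar = 13.0000 and ybar = -28.8333.
Compute S_xx = 134.0000 and S_xy = -287.0000.
Slope b1 = S_xy / S_xx = -287.0000 / 134.0000 = -2.1418.

-2.1418


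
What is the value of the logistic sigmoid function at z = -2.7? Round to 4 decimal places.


Compute exp(2.7000) = 14.8797.
Sigmoid = 1 / (1 + 14.8797) = 1 / 15.8797 = 0.0630.

0.0630


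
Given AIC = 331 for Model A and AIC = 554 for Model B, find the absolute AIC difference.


Compute |331 - 554| = 223.
Model A has the smaller AIC.

223


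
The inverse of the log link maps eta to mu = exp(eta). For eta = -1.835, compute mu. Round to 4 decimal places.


Apply the inverse link:
mu = e^-1.835 = 0.1596.

0.1596


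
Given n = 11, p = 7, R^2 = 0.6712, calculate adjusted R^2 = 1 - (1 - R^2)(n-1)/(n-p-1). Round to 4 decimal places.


Adjusted R^2 = 1 - (1 - R^2) * (n-1)/(n-p-1).
(1 - R^2) = 0.3288.
(n-1)/(n-p-1) = 10/3.
(1 - R^2) * (n-1) = 0.3288 * 10 = 3.2880.
Divide by (n-p-1): 3.2880 / 3 = 1.0960.
Adj R^2 = 1 - 1.0960 = -0.0960.

-0.0960


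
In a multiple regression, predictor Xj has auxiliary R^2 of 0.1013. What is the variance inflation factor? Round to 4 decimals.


Denominator: 1 - 0.1013 = 0.8987.
VIF = 1 / 0.8987 = 1.1127.

1.1127


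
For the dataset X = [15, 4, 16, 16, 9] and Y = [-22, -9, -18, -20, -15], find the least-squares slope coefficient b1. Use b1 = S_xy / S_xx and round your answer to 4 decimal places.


Calculate xbar = 12.0000, ybar = -16.8000.
S_xx = 114.0000, S_xy = -101.0000.
Using b1 = S_xy / S_xx = -101.0000 / 114.0000, we get b1 = -0.8860.

-0.8860


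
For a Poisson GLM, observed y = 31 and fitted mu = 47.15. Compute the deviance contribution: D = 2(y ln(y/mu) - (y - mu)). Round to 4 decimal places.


First: ln(31/47.15) = -0.419347.
Then: 31 * -0.419347 = -12.999757.
y - mu = 31 - 47.15 = -16.15.
D = 2(-12.999757 - -16.15) = 6.300486, which rounds to 6.3005.

6.3005


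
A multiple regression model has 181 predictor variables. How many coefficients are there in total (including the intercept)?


Including the intercept, the model has 181 predictor coefficients + 1 intercept.
Total = 182.

182


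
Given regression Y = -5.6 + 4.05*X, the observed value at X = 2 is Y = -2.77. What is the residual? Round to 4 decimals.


Fitted value at X = 2 is yhat = -5.6 + 4.05*2 = 2.5000.
Residual = -2.77 - 2.5000 = -5.2700.

-5.2700


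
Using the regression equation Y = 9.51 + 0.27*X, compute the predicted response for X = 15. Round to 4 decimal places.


Substitute X = 15 into the equation:
Y = 9.51 + 0.27 * 15 = 9.51 + 4.0500 = 13.5600.

13.5600


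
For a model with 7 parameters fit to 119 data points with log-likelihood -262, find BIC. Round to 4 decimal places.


Compute k*ln(n) = 7*ln(119) = 7*4.779123 = 33.453861.
Then -2*loglik = 524.
BIC = 33.453861 + 524 = 557.453861, which rounds to 557.4539.

557.4539


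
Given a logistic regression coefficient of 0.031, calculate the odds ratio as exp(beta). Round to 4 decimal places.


Odds ratio = exp(beta) = exp(0.031).
= 1.0315.

1.0315


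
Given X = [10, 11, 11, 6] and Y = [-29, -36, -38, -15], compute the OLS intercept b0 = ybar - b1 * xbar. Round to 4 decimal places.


The slope is b1 = -4.2941.
Sample means are xbar = 9.5000 and ybar = -29.5000.
Intercept: b0 = -29.5000 - (-4.2941)(9.5000) = 11.2941.

11.2941


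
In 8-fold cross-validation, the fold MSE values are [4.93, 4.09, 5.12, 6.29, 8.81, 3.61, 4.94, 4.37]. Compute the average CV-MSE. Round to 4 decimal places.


Total MSE across folds = 42.1600.
CV-MSE = 42.1600/8 = 5.2700.

5.2700


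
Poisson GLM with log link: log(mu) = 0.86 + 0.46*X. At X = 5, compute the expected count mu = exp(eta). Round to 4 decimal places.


Compute eta = 0.86 + 0.46 * 5 = 3.1600.
Apply inverse link: mu = e^3.1600 = 23.5706.

23.5706


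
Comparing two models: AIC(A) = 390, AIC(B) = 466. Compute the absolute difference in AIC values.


|AIC_A - AIC_B| = |390 - 466| = 76.
Model A is preferred (lower AIC).

76


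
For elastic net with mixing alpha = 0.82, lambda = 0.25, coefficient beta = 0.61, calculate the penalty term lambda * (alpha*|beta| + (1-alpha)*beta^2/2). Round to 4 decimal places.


Compute:
L1 = 0.82 * 0.61 = 0.5002.
L2 = 0.18 * 0.61^2 / 2 = 0.0335.
Penalty = 0.25 * (0.5002 + 0.0335) = 0.1334.

0.1334


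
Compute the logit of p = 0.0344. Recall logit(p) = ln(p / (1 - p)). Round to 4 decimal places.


Compute the odds: 0.0344/0.9656 = 0.0356.
Take the natural log: ln(0.0356) = -3.3347.

-3.3347


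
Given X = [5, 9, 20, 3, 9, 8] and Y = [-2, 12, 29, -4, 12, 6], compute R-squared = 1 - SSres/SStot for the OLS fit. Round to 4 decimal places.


The fitted line is Y = -9.0115 + 1.9828*X.
SSres = 32.7816, SStot = 716.8333.
R^2 = 1 - SSres/SStot = 0.9543.

0.9543


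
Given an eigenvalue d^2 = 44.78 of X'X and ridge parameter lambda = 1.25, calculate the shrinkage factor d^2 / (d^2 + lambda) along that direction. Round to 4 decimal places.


Denominator = d^2 + lambda = 44.78 + 1.25 = 46.0300.
Shrinkage = 44.78 / 46.0300 = 0.9728.

0.9728


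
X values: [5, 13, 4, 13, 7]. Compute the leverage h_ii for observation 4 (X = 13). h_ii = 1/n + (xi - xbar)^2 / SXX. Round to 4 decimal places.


Compute xbar = 8.4000 with n = 5 observations.
SXX = 75.2000.
Leverage = 1/5 + (13 - 8.4000)^2/75.2000 = 0.4814.

0.4814


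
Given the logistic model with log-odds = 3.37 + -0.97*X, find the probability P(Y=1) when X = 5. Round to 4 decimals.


Compute z = 3.37 + (-0.97)(5) = -1.4800.
exp(-z) = 4.3929.
P = 1/(1 + 4.3929) = 0.1854.

0.1854


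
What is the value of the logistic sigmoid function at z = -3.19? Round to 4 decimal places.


exp(3.1900) = 24.2884.
1 + exp(-z) = 25.2884.
sigmoid = 1/25.2884 = 0.0395.

0.0395


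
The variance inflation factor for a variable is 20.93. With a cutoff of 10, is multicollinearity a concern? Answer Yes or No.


The threshold is 10.
VIF = 20.93 is >= 10.
Multicollinearity indication: Yes.

Yes


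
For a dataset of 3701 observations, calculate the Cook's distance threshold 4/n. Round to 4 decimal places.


Using the rule of thumb:
Threshold = 4 / 3701 = 0.0011.

0.0011


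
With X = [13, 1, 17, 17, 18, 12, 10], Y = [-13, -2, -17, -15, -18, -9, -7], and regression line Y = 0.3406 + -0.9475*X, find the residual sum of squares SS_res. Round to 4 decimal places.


For each point, residual = actual - predicted.
Residuals: [-1.0231, -1.3931, -1.2331, 0.7669, -1.2856, 2.0294, 2.1344].
Sum of squared residuals = 15.4230.

15.4230


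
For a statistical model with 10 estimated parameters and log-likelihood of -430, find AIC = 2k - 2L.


Compute:
2k = 2*10 = 20.
-2*loglik = -2*(-430) = 860.
AIC = 20 + 860 = 880.

880


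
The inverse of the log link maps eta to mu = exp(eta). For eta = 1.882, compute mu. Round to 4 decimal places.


The inverse log link gives:
mu = exp(1.882) = 6.5666.

6.5666


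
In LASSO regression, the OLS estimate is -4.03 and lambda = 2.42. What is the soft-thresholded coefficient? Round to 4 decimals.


Check: |-4.03| = 4.03 vs lambda = 2.42.
Since |beta| > lambda, coefficient = sign(beta)*(|beta| - lambda) = -1.6100.
Soft-thresholded coefficient = -1.6100.

-1.6100


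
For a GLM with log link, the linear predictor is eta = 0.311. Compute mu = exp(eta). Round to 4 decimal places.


Apply the inverse link:
mu = e^0.311 = 1.3648.

1.3648


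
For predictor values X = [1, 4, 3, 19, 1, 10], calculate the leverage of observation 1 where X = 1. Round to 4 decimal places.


n = 6, xbar = 6.3333.
SXX = sum((xi - xbar)^2) = 247.3333.
h = 1/6 + (1 - 6.3333)^2 / 247.3333 = 0.2817.

0.2817


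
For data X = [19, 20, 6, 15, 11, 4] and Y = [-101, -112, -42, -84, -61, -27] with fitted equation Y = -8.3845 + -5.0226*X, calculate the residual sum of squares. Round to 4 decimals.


Compute predicted values, then residuals = yi - yhat_i.
Residuals: [2.8139, -3.1635, -3.4799, -0.2765, 2.6331, 1.4749].
SSres = sum(residual^2) = 39.2205.

39.2205


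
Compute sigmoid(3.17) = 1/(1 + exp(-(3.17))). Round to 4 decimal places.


exp(-3.1700) = 0.0420.
1 + exp(-z) = 1.0420.
sigmoid = 1/1.0420 = 0.9597.

0.9597


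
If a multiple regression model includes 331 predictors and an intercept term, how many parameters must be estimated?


Total coefficients = number of predictors + 1 (for the intercept).
= 331 + 1 = 332.

332


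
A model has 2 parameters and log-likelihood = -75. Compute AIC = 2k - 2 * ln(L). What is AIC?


AIC = 2k - 2*loglik = 2(2) - 2(-75).
= 4 + 150 = 154.

154


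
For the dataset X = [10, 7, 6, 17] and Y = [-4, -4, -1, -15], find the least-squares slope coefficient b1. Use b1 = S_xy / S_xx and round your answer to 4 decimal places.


The sample means are xbar = 10.0000 and ybar = -6.0000.
Compute S_xx = 74.0000 and S_xy = -89.0000.
Slope b1 = S_xy / S_xx = -89.0000 / 74.0000 = -1.2027.

-1.2027


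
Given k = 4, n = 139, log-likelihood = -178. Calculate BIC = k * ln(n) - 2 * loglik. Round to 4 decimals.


k * ln(n) = 4 * ln(139) = 4 * 4.934474 = 19.737896.
-2 * loglik = -2 * (-178) = 356.
BIC = 19.737896 + 356 = 375.737896, which rounds to 375.7379.

375.7379


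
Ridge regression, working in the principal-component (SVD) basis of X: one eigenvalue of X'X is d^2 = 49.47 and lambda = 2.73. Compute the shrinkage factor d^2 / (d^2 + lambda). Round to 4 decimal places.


Compute the denominator: 49.47 + 2.73 = 52.2000.
Shrinkage factor = 49.47 / 52.2000 = 0.9477.

0.9477


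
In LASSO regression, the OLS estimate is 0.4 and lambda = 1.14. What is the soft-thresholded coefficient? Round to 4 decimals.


|beta_OLS| = 0.4.
lambda = 1.14.
Since |beta| <= lambda, the coefficient is set to 0.
Result = 0.0000.

0.0000


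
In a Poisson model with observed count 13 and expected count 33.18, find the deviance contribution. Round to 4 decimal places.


y/mu = 13/33.18 = 0.391802 (approx.), and ln(13/33.18) = -0.936998.
y * ln(y/mu) = 13 * -0.936998 = -12.180974.
y - mu = -20.18.
D = 2 * (-12.180974 - -20.18) = 15.998052, which rounds to 15.9981.

15.9981


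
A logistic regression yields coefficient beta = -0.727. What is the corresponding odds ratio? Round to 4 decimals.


Odds ratio = exp(beta) = exp(-0.727).
= 0.4834.

0.4834


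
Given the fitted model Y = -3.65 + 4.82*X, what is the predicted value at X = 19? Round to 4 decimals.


Predicted value:
Y = -3.65 + (4.82)(19) = -3.65 + 91.5800 = 87.9300.

87.9300


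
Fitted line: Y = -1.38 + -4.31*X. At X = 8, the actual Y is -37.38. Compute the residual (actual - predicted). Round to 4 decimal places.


Fitted value at X = 8 is yhat = -1.38 + -4.31*8 = -35.8600.
Residual = -37.38 - -35.8600 = -1.5200.

-1.5200


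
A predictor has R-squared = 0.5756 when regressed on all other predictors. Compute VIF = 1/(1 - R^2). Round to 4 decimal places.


Denominator: 1 - 0.5756 = 0.4244.
VIF = 1 / 0.4244 = 2.3563.

2.3563


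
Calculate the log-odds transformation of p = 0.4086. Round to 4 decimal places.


Compute the odds: 0.4086/0.5914 = 0.6909.
Take the natural log: ln(0.6909) = -0.3698.

-0.3698


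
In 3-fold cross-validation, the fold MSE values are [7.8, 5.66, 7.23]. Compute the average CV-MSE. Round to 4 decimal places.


Add all fold MSEs: 20.6900.
Divide by k = 3: 20.6900/3 = 6.8967.

6.8967


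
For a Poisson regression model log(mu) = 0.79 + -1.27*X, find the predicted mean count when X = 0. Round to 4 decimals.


Compute eta = 0.79 + -1.27 * 0 = 0.7900.
Apply inverse link: mu = e^0.7900 = 2.2034.

2.2034


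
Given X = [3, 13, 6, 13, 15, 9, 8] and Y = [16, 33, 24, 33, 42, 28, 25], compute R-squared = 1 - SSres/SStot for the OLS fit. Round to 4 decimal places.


The fitted line is Y = 10.8811 + 1.8632*X.
SSres = 23.6228, SStot = 411.4286.
R^2 = 1 - SSres/SStot = 0.9426.

0.9426


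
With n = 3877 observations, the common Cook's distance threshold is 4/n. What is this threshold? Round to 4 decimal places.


Using the rule of thumb:
Threshold = 4 / 3877 = 0.0010.

0.0010


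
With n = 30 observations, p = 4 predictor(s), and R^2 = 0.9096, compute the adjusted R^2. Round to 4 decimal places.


Using the formula:
(1 - 0.9096) = 0.0904.
Multiply by 29/25: 0.0904 * 29 = 2.6216, then 2.6216 / 25 = 0.1049.
Adj R^2 = 1 - 0.1049 = 0.8951.

0.8951


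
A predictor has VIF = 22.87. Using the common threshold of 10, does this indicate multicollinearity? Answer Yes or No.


The threshold is 10.
VIF = 22.87 is >= 10.
Multicollinearity indication: Yes.

Yes


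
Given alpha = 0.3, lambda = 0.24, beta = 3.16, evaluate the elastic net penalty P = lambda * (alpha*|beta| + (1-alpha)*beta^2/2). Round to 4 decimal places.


Compute:
L1 = 0.3 * 3.16 = 0.9480.
L2 = 0.7 * 3.16^2 / 2 = 3.4950.
Penalty = 0.24 * (0.9480 + 3.4950) = 1.0663.

1.0663


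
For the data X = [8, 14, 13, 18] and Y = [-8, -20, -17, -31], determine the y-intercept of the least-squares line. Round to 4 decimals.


First find the slope: b1 = -2.2857.
Means: xbar = 13.2500, ybar = -19.0000.
b0 = ybar - b1 * xbar = -19.0000 - -2.2857 * 13.2500 = 11.2857.

11.2857


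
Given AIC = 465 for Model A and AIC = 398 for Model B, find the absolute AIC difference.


Absolute difference = |465 - 398| = 67.
The model with lower AIC (B) is preferred.

67


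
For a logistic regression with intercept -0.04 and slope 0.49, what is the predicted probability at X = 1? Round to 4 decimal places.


Compute z = -0.04 + (0.49)(1) = 0.4500.
exp(-z) = 0.6376.
P = 1/(1 + 0.6376) = 0.6106.

0.6106


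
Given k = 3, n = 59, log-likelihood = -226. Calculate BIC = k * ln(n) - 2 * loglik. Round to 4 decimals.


k * ln(n) = 3 * ln(59) = 3 * 4.077537 = 12.232611.
-2 * loglik = -2 * (-226) = 452.
BIC = 12.232611 + 452 = 464.232611, which rounds to 464.2326.

464.2326


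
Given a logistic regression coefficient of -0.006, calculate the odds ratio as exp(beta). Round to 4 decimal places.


Odds ratio = exp(beta) = exp(-0.006).
= 0.9940.

0.9940


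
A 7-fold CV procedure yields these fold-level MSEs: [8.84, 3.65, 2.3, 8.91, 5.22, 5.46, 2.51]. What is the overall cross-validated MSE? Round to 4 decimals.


Total MSE across folds = 36.8900.
CV-MSE = 36.8900/7 = 5.2700.

5.2700


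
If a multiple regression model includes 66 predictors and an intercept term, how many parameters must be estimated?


Including the intercept, the model has 66 predictor coefficients + 1 intercept.
Total = 67.

67


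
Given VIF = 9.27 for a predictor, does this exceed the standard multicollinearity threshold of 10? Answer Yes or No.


Check: VIF = 9.27 vs threshold = 10.
Since 9.27 < 10, the answer is No.

No


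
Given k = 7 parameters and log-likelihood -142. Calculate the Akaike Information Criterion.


AIC = 2*7 - 2*(-142).
= 14 + 284 = 298.

298


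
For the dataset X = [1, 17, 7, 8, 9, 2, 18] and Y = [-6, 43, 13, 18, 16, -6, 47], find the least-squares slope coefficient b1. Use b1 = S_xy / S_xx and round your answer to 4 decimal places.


The sample means are xbar = 8.8571 and ybar = 17.8571.
Compute S_xx = 262.8571 and S_xy = 830.8571.
Slope b1 = S_xy / S_xx = 830.8571 / 262.8571 = 3.1609.

3.1609


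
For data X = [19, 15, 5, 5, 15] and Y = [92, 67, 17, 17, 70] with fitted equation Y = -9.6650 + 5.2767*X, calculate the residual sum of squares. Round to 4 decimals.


Compute predicted values, then residuals = yi - yhat_i.
Residuals: [1.4077, -2.4855, 0.2815, 0.2815, 0.5145].
SSres = sum(residual^2) = 8.5825.

8.5825


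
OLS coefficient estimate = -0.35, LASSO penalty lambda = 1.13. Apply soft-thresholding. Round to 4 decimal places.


|beta_OLS| = 0.35.
lambda = 1.13.
Since |beta| <= lambda, the coefficient is set to 0.
Result = 0.0000.

0.0000


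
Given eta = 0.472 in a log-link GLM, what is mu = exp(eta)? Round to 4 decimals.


Apply the inverse link:
mu = e^0.472 = 1.6032.

1.6032


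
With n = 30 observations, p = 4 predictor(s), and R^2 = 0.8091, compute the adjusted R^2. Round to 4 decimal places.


Adjusted R^2 = 1 - (1 - R^2) * (n-1)/(n-p-1).
(1 - R^2) = 0.1909.
(n-1)/(n-p-1) = 29/25.
(1 - R^2) * (n-1) = 0.1909 * 29 = 5.5361.
Divide by (n-p-1): 5.5361 / 25 = 0.2214.
Adj R^2 = 1 - 0.2214 = 0.7786.

0.7786


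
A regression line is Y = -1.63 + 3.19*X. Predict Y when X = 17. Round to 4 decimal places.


Substitute X = 17 into the equation:
Y = -1.63 + 3.19 * 17 = -1.63 + 54.2300 = 52.6000.

52.6000


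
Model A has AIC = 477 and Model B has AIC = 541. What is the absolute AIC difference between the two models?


Compute |477 - 541| = 64.
Model A has the smaller AIC.

64


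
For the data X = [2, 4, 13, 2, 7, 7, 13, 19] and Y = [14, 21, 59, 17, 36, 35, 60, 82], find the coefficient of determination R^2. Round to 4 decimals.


After computing the OLS fit (b0=7.1611, b1=3.9808):
SSres = 11.9038, SStot = 4130.0000.
R^2 = 1 - 11.9038/4130.0000 = 0.9971.

0.9971


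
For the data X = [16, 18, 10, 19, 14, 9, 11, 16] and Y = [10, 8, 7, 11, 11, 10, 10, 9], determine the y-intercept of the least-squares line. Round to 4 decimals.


First find the slope: b1 = 0.0759.
Means: xbar = 14.1250, ybar = 9.5000.
b0 = ybar - b1 * xbar = 9.5000 - 0.0759 * 14.1250 = 8.4286.

8.4286


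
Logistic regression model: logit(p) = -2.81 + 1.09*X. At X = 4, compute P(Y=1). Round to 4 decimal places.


z = -2.81 + 1.09 * 4 = 1.5500.
Sigmoid: P = 1 / (1 + exp(-1.5500)) = 0.8249.

0.8249


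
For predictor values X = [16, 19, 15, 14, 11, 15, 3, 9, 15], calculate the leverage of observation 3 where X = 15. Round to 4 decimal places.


n = 9, xbar = 13.0000.
SXX = sum((xi - xbar)^2) = 178.0000.
h = 1/9 + (15 - 13.0000)^2 / 178.0000 = 0.1336.

0.1336


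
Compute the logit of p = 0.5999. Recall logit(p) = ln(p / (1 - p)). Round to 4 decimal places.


1 - p = 0.4001.
p/(1-p) = 1.4994.
logit = ln(1.4994) = 0.4050.

0.4050


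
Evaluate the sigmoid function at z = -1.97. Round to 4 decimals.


exp(1.9700) = 7.1707.
1 + exp(-z) = 8.1707.
sigmoid = 1/8.1707 = 0.1224.

0.1224


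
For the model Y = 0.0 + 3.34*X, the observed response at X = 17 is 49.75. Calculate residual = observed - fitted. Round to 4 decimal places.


Predicted = 0.0 + 3.34 * 17 = 56.7800.
Residual = 49.75 - 56.7800 = -7.0300.

-7.0300


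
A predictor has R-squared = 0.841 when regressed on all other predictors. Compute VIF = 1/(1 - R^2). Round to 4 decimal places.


Using VIF = 1/(1 - R^2_j):
1 - 0.841 = 0.159.
VIF = 6.2893.

6.2893


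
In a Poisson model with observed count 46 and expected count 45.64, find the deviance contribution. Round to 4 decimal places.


y/mu = 46/45.64 = 1.007888 (approx.), and ln(46/45.64) = 0.007857.
y * ln(y/mu) = 46 * 0.007857 = 0.361422.
y - mu = 0.36.
D = 2 * (0.361422 - 0.36) = 0.002844, which rounds to 0.0028.

0.0028


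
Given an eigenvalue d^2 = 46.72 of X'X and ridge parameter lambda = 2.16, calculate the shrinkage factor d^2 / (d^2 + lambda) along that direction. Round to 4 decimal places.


Denominator = d^2 + lambda = 46.72 + 2.16 = 48.8800.
Shrinkage = 46.72 / 48.8800 = 0.9558.

0.9558


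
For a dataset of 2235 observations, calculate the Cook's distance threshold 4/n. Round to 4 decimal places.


Using the rule of thumb:
Threshold = 4 / 2235 = 0.0018.

0.0018


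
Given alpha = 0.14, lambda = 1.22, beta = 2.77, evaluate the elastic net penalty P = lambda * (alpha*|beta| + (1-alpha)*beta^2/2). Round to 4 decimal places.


L1 component = 0.14 * |2.77| = 0.3878.
L2 component = 0.86 * 2.77^2 / 2 = 3.2993.
Penalty = 1.22 * (0.3878 + 3.2993) = 1.22 * 3.6871 = 4.4983.

4.4983


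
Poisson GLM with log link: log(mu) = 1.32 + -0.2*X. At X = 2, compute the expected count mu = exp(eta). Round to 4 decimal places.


eta = 1.32 + -0.2 * 2 = 0.9200.
mu = exp(0.9200) = 2.5093.

2.5093


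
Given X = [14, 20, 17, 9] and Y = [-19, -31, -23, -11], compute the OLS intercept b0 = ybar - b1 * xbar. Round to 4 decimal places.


First find the slope: b1 = -1.7576.
Means: xbar = 15.0000, ybar = -21.0000.
b0 = ybar - b1 * xbar = -21.0000 - -1.7576 * 15.0000 = 5.3636.

5.3636


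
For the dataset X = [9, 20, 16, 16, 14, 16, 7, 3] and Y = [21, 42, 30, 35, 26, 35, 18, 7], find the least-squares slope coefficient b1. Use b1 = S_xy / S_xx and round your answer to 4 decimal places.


The sample means are xbar = 12.6250 and ybar = 26.7500.
Compute S_xx = 227.8750 and S_xy = 438.2500.
Slope b1 = S_xy / S_xx = 438.2500 / 227.8750 = 1.9232.

1.9232


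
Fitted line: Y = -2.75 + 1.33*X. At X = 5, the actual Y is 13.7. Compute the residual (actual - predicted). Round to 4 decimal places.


Predicted = -2.75 + 1.33 * 5 = 3.9000.
Residual = 13.7 - 3.9000 = 9.8000.

9.8000


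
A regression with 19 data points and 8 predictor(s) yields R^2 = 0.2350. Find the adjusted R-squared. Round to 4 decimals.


Using the formula:
(1 - 0.2350) = 0.7650.
Multiply by 18/10: 0.7650 * 18 = 13.7700, then 13.7700 / 10 = 1.3770.
Adj R^2 = 1 - 1.3770 = -0.3770.

-0.3770


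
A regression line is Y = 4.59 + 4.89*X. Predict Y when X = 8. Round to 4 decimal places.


Predicted value:
Y = 4.59 + (4.89)(8) = 4.59 + 39.1200 = 43.7100.

43.7100


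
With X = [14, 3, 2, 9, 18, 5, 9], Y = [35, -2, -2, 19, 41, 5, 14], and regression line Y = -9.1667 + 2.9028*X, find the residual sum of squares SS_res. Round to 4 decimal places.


Compute predicted values, then residuals = yi - yhat_i.
Residuals: [3.5275, -1.5417, 1.3611, 2.0415, -2.0837, -0.3473, -2.9585].
SSres = sum(residual^2) = 34.0556.

34.0556


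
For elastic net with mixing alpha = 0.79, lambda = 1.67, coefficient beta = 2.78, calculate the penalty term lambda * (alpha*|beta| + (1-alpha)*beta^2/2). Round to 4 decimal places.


L1 component = 0.79 * |2.78| = 2.1962.
L2 component = 0.21 * 2.78^2 / 2 = 0.8115.
Penalty = 1.67 * (2.1962 + 0.8115) = 1.67 * 3.0077 = 5.0228.

5.0228


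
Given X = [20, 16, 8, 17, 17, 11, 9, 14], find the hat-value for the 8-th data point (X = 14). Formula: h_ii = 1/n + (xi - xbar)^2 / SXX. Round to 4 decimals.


Mean of X: xbar = 14.0000.
SXX = 128.0000.
For X = 14: h = 1/8 + (14 - 14.0000)^2/128.0000 = 0.1250.

0.1250


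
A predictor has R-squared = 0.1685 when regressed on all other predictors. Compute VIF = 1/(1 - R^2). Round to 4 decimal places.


Denominator: 1 - 0.1685 = 0.8315.
VIF = 1 / 0.8315 = 1.2026.

1.2026


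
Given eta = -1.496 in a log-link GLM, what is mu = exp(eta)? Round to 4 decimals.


mu = exp(eta) = exp(-1.496).
= 0.2240.

0.2240


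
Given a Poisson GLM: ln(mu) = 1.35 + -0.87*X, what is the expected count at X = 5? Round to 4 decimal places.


eta = 1.35 + -0.87 * 5 = -3.0000.
mu = exp(-3.0000) = 0.0498.

0.0498


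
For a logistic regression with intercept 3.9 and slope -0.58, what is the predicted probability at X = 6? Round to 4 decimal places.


Linear predictor: z = 3.9 + -0.58 * 6 = 0.4200.
P = 1/(1 + exp(-0.4200)) = 1/(1 + 0.6570) = 0.6035.

0.6035


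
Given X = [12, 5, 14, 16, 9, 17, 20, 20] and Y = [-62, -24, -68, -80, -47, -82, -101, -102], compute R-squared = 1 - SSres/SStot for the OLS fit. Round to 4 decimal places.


After computing the OLS fit (b0=0.1559, b1=-5.0199):
SSres = 26.7979, SStot = 4937.5000.
R^2 = 1 - 26.7979/4937.5000 = 0.9946.

0.9946


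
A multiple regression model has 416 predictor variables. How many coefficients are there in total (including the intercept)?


Total coefficients = number of predictors + 1 (for the intercept).
= 416 + 1 = 417.

417


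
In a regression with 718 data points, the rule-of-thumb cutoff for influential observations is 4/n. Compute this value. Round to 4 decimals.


Cook's distance cutoff = 4/n = 4/718.
= 0.0056.

0.0056


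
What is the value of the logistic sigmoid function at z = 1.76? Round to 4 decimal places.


Compute exp(-1.7600) = 0.1720.
Sigmoid = 1 / (1 + 0.1720) = 1 / 1.1720 = 0.8532.

0.8532


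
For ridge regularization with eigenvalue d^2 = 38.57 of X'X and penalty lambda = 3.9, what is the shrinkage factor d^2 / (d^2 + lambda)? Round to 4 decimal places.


d^2 + lambda = 38.57 + 3.9 = 42.4700.
Shrinkage factor = 38.57/42.4700 = 0.9082.

0.9082


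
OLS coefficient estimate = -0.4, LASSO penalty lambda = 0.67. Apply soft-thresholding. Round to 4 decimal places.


Check: |-0.4| = 0.4 vs lambda = 0.67.
Since |beta| <= lambda, the coefficient is set to 0.
Soft-thresholded coefficient = 0.0000.

0.0000


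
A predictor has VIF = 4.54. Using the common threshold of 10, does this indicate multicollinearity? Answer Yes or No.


The threshold is 10.
VIF = 4.54 is < 10.
Multicollinearity indication: No.

No


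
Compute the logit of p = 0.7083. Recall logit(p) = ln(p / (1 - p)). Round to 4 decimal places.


The odds are p/(1-p) = 0.7083 / 0.2917 = 2.4282.
logit(p) = ln(2.4282) = 0.8871.

0.8871


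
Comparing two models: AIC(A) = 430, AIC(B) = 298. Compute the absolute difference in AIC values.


|AIC_A - AIC_B| = |430 - 298| = 132.
Model B is preferred (lower AIC).

132


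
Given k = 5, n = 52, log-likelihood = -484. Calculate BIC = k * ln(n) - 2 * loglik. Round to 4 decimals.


ln(52) = 3.951244.
k * ln(n) = 5 * 3.951244 = 19.756220.
-2L = 968.
BIC = 19.756220 + 968 = 987.756220, which rounds to 987.7562.

987.7562


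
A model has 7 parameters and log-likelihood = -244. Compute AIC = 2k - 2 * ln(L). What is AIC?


AIC = 2*7 - 2*(-244).
= 14 + 488 = 502.

502


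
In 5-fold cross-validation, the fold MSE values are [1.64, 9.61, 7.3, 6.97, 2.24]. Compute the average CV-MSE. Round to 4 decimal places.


Add all fold MSEs: 27.7600.
Divide by k = 5: 27.7600/5 = 5.5520.

5.5520


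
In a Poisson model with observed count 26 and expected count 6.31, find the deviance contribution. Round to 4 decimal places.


Compute y*ln(y/mu) = 26*ln(26/6.31) = 26*1.415961 = 36.814986.
y - mu = 19.69.
D = 2*(36.814986 - (19.69)) = 34.249972, which rounds to 34.2500.

34.2500


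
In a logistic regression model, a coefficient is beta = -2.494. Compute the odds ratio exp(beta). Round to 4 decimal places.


The odds ratio is computed as:
OR = e^(-2.494) = 0.0826.

0.0826


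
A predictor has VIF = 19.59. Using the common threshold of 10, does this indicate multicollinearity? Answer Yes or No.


The threshold is 10.
VIF = 19.59 is >= 10.
Multicollinearity indication: Yes.

Yes


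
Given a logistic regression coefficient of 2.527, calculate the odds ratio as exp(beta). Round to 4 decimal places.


Odds ratio = exp(beta) = exp(2.527).
= 12.5159.

12.5159


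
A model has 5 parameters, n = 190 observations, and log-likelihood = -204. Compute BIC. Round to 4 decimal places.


ln(190) = 5.247024.
k * ln(n) = 5 * 5.247024 = 26.235120.
-2L = 408.
BIC = 26.235120 + 408 = 434.235120, which rounds to 434.2351.

434.2351


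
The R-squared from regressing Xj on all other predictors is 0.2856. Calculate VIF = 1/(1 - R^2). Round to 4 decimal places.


Denominator: 1 - 0.2856 = 0.7144.
VIF = 1 / 0.7144 = 1.3998.

1.3998


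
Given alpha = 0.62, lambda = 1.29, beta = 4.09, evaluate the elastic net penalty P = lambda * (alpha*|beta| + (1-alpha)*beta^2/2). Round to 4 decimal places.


alpha * |beta| = 0.62 * 4.09 = 2.5358.
(1-alpha) * beta^2/2 = 0.38 * 16.7281/2 = 3.1783.
Total = 1.29 * (2.5358 + 3.1783) = 7.3712.

7.3712


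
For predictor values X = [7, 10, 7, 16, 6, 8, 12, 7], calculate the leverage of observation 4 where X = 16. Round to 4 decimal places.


n = 8, xbar = 9.1250.
SXX = sum((xi - xbar)^2) = 80.8750.
h = 1/8 + (16 - 9.1250)^2 / 80.8750 = 0.7094.

0.7094


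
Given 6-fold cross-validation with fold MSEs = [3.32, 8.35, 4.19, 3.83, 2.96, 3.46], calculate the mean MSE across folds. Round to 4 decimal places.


Total MSE across folds = 26.1100.
CV-MSE = 26.1100/6 = 4.3517.

4.3517


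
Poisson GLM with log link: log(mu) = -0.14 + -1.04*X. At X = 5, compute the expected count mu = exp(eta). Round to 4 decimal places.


Compute eta = -0.14 + -1.04 * 5 = -5.3400.
Apply inverse link: mu = e^-5.3400 = 0.0048.

0.0048


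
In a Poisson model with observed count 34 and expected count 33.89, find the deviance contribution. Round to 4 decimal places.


First: ln(34/33.89) = 0.003241.
Then: 34 * 0.003241 = 0.110194.
y - mu = 34 - 33.89 = 0.11.
D = 2(0.110194 - 0.11) = 0.000388, which rounds to 0.0004.

0.0004


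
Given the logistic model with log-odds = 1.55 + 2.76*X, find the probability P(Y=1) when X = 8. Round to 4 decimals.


Linear predictor: z = 1.55 + 2.76 * 8 = 23.6300.
P = 1/(1 + exp(-23.6300)) = 1/(1 + 0.0000) = 1.0000.

1.0000


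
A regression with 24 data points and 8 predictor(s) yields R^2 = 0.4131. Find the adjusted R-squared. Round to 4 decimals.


Using the formula:
(1 - 0.4131) = 0.5869.
Multiply by 23/15: 0.5869 * 23 = 13.4987, then 13.4987 / 15 = 0.8999.
Adj R^2 = 1 - 0.8999 = 0.1001.

0.1001


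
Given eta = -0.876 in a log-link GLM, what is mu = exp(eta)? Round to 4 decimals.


mu = exp(eta) = exp(-0.876).
= 0.4164.

0.4164


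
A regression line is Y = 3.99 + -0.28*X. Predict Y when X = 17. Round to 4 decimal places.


Predicted value:
Y = 3.99 + (-0.28)(17) = 3.99 + -4.7600 = -0.7700.

-0.7700


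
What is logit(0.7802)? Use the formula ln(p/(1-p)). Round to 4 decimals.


The odds are p/(1-p) = 0.7802 / 0.2198 = 3.5496.
logit(p) = ln(3.5496) = 1.2668.

1.2668


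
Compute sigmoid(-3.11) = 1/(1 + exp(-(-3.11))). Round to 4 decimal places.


Compute exp(3.1100) = 22.4210.
Sigmoid = 1 / (1 + 22.4210) = 1 / 23.4210 = 0.0427.

0.0427


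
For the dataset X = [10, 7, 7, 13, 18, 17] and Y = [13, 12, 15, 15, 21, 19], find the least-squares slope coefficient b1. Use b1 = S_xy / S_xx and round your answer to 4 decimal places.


First compute the means: xbar = 12.0000, ybar = 15.8333.
Then S_xx = sum((xi - xbar)^2) = 116.0000.
S_xy = sum((xi - xbar)(yi - ybar)) = 75.0000.
b1 = S_xy / S_xx = 75.0000 / 116.0000 = 0.6466.

0.6466


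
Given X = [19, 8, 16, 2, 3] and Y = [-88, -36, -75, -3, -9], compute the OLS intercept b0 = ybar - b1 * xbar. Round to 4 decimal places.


Compute b1 = -5.0060 from the OLS formula.
With xbar = 9.6000 and ybar = -42.2000, the intercept is:
b0 = -42.2000 - -5.0060 * 9.6000 = 5.8576.

5.8576


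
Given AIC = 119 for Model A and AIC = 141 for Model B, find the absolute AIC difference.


Absolute difference = |119 - 141| = 22.
The model with lower AIC (A) is preferred.

22


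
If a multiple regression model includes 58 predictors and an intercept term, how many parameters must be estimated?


Total coefficients = number of predictors + 1 (for the intercept).
= 58 + 1 = 59.

59


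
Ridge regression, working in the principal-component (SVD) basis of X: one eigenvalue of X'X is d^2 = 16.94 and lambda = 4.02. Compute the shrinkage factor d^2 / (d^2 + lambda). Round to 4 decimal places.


d^2 + lambda = 16.94 + 4.02 = 20.9600.
Shrinkage factor = 16.94/20.9600 = 0.8082.

0.8082


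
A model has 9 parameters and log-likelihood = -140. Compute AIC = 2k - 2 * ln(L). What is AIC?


AIC = 2k - 2*loglik = 2(9) - 2(-140).
= 18 + 280 = 298.

298


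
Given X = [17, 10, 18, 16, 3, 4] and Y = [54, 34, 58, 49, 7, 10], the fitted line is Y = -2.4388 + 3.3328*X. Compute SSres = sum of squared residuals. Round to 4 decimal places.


Compute predicted values, then residuals = yi - yhat_i.
Residuals: [-0.2188, 3.1108, 0.4484, -1.8860, -0.5596, -0.8924].
SSres = sum(residual^2) = 14.5925.

14.5925


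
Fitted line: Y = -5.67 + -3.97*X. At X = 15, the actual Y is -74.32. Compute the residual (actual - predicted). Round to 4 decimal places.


Fitted value at X = 15 is yhat = -5.67 + -3.97*15 = -65.2200.
Residual = -74.32 - -65.2200 = -9.1000.

-9.1000


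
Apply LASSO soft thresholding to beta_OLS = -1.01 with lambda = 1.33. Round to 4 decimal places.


Absolute value: |-1.01| = 1.01.
Compare to lambda = 1.33.
Since |beta| <= lambda, the coefficient is set to 0.

0.0000


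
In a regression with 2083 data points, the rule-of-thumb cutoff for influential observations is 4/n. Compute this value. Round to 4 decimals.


The threshold is 4/n.
4/2083 = 0.0019.

0.0019


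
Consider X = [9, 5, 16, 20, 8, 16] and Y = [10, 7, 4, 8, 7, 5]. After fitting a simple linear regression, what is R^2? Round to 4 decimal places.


Fit the OLS line: b0 = 8.3386, b1 = -0.1220.
SSres = 20.3110.
SStot = 22.8333.
R^2 = 1 - 20.3110/22.8333 = 0.1105.

0.1105


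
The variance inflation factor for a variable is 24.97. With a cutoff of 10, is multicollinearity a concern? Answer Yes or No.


Check: VIF = 24.97 vs threshold = 10.
Since 24.97 >= 10, the answer is Yes.

Yes


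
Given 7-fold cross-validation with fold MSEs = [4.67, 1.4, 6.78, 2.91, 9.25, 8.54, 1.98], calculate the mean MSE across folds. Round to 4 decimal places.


Add all fold MSEs: 35.5300.
Divide by k = 7: 35.5300/7 = 5.0757.

5.0757


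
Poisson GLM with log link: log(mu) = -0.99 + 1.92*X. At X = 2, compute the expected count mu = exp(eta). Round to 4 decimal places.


Linear predictor: eta = -0.99 + (1.92)(2) = 2.8500.
Expected count: mu = exp(2.8500) = 17.2878.

17.2878


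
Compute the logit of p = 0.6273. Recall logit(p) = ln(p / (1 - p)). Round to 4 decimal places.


1 - p = 0.3727.
p/(1-p) = 1.6831.
logit = ln(1.6831) = 0.5207.

0.5207


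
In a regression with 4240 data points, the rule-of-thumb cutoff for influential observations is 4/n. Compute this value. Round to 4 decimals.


Using the rule of thumb:
Threshold = 4 / 4240 = 0.0009.

0.0009


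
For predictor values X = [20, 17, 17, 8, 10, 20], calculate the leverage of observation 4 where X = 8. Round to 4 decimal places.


n = 6, xbar = 15.3333.
SXX = sum((xi - xbar)^2) = 131.3333.
h = 1/6 + (8 - 15.3333)^2 / 131.3333 = 0.5761.

0.5761


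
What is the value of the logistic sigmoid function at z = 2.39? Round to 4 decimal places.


First, exp(-2.3900) = 0.0916.
Then sigma(z) = 1/(1 + 0.0916) = 0.9161.

0.9161


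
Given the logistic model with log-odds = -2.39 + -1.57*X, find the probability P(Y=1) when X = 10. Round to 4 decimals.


Compute z = -2.39 + (-1.57)(10) = -18.0900.
exp(-z) = 71843449.6989.
P = 1/(1 + 71843449.6989) = 0.0000.

0.0000


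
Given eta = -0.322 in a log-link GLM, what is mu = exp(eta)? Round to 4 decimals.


Apply the inverse link:
mu = e^-0.322 = 0.7247.

0.7247


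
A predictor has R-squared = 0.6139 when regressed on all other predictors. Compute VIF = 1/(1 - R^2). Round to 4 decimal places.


Using VIF = 1/(1 - R^2_j):
1 - 0.6139 = 0.3861.
VIF = 2.5900.

2.5900


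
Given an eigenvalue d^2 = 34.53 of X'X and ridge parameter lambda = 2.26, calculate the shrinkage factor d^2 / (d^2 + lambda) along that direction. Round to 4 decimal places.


Compute the denominator: 34.53 + 2.26 = 36.7900.
Shrinkage factor = 34.53 / 36.7900 = 0.9386.

0.9386


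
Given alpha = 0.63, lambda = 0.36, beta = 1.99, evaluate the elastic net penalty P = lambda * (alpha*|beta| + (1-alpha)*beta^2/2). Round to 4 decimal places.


L1 component = 0.63 * |1.99| = 1.2537.
L2 component = 0.37 * 1.99^2 / 2 = 0.7326.
Penalty = 0.36 * (1.2537 + 0.7326) = 0.36 * 1.9863 = 0.7151.

0.7151


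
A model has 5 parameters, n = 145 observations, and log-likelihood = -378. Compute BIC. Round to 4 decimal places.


ln(145) = 4.976734.
k * ln(n) = 5 * 4.976734 = 24.883670.
-2L = 756.
BIC = 24.883670 + 756 = 780.883670, which rounds to 780.8837.

780.8837


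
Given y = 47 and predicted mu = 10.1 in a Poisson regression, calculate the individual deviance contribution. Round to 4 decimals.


y/mu = 47/10.1 = 4.653465 (approx.), and ln(47/10.1) = 1.537612.
y * ln(y/mu) = 47 * 1.537612 = 72.267764.
y - mu = 36.9.
D = 2 * (72.267764 - 36.9) = 70.735528, which rounds to 70.7355.

70.7355


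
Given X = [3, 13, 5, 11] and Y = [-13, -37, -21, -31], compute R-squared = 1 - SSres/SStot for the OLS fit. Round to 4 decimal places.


Fit the OLS line: b0 = -7.8529, b1 = -2.2059.
SSres = 8.1176.
SStot = 339.0000.
R^2 = 1 - 8.1176/339.0000 = 0.9761.

0.9761


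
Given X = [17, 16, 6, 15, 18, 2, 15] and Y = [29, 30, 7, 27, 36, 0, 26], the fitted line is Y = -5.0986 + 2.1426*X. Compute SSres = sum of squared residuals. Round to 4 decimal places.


For each point, residual = actual - predicted.
Residuals: [-2.3256, 0.8170, -0.7570, -0.0404, 2.5318, 0.8134, -1.0404].
Sum of squared residuals = 14.8046.

14.8046


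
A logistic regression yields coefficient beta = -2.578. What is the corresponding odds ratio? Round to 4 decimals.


The odds ratio is computed as:
OR = e^(-2.578) = 0.0759.

0.0759


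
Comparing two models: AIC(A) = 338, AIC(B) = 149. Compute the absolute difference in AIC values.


|AIC_A - AIC_B| = |338 - 149| = 189.
Model B is preferred (lower AIC).

189


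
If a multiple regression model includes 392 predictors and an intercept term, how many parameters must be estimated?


Each predictor gets one coefficient, plus one intercept.
Total parameters = 392 + 1 = 393.

393


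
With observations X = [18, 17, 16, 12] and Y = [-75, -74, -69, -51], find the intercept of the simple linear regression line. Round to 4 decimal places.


First find the slope: b1 = -4.2048.
Means: xbar = 15.7500, ybar = -67.2500.
b0 = ybar - b1 * xbar = -67.2500 - -4.2048 * 15.7500 = -1.0241.

-1.0241


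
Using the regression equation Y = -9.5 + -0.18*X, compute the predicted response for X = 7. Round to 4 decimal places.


Substitute X = 7 into the equation:
Y = -9.5 + -0.18 * 7 = -9.5 + -1.2600 = -10.7600.

-10.7600


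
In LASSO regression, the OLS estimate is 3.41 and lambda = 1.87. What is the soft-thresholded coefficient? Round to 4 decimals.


Absolute value: |3.41| = 3.41.
Compare to lambda = 1.87.
Since |beta| > lambda, coefficient = sign(beta)*(|beta| - lambda) = 1.5400.

1.5400


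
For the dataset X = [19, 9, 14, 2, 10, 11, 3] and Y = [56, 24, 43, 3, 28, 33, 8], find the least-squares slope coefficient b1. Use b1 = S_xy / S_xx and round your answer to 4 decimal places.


Calculate xbar = 9.7143, ybar = 27.8571.
S_xx = 211.4286, S_xy = 660.7143.
Using b1 = S_xy / S_xx = 660.7143 / 211.4286, we get b1 = 3.1250.

3.1250


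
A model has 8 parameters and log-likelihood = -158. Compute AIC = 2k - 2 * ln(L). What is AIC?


AIC = 2*8 - 2*(-158).
= 16 + 316 = 332.

332
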